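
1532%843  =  689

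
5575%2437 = 701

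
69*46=3174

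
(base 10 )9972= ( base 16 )26f4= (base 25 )fnm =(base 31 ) abl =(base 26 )EJE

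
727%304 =119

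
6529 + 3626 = 10155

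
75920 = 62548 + 13372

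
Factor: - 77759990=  - 2^1*5^1*7^1* 11^1*100987^1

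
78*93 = 7254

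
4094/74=55 + 12/37 = 55.32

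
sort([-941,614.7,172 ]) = [ - 941,172, 614.7]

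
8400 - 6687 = 1713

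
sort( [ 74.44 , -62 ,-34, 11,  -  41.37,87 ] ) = [ - 62, - 41.37, - 34,11,74.44,87 ] 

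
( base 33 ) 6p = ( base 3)22021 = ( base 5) 1343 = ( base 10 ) 223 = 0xDF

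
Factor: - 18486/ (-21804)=39/46 = 2^( - 1 )*3^1* 13^1  *23^(- 1)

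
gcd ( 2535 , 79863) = 3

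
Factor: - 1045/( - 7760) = 2^( - 4)*11^1*19^1 * 97^( - 1 ) = 209/1552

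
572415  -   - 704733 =1277148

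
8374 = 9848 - 1474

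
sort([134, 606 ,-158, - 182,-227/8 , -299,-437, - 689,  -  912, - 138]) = [ - 912,  -  689, - 437,-299, - 182, - 158,- 138,-227/8,  134, 606]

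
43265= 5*8653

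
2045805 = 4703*435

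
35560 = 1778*20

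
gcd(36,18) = 18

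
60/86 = 30/43 = 0.70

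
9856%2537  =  2245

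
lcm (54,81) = 162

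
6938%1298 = 448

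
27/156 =9/52  =  0.17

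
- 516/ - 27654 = 86/4609 = 0.02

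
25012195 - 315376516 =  - 290364321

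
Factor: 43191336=2^3*3^1*1799639^1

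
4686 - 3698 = 988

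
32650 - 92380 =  - 59730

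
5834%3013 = 2821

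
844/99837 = 844/99837  =  0.01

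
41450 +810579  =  852029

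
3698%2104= 1594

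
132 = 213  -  81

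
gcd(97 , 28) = 1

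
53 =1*53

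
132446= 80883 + 51563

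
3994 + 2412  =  6406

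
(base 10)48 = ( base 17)2e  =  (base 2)110000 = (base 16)30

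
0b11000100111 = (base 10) 1575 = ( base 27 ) 249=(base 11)1202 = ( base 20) 3IF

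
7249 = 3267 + 3982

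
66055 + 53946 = 120001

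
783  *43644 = 34173252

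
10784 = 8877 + 1907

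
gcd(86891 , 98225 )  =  1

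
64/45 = 64/45  =  1.42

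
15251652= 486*31382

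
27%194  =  27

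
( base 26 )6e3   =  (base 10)4423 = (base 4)1011013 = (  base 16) 1147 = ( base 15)149D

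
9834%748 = 110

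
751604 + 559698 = 1311302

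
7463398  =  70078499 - 62615101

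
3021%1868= 1153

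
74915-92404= -17489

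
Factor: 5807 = 5807^1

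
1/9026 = 1/9026 = 0.00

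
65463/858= 21821/286 = 76.30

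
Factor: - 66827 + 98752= 5^2*1277^1 = 31925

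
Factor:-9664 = - 2^6*151^1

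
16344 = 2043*8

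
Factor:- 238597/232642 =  - 2^ ( - 1 ) * 293^( - 1 )*601^1 = -601/586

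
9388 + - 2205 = 7183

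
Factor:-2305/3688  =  -5/8 = - 2^ ( -3 )*5^1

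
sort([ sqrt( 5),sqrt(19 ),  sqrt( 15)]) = [sqrt (5 ) , sqrt( 15),  sqrt(  19 )] 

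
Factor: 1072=2^4 * 67^1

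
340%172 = 168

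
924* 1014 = 936936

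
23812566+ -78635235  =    -  54822669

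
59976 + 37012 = 96988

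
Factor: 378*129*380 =18529560=2^3*3^4*5^1*7^1*19^1*43^1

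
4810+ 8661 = 13471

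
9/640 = 9/640 = 0.01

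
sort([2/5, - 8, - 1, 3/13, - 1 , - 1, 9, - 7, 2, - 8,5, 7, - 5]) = [-8, - 8,- 7, - 5, - 1, - 1, - 1,3/13,2/5,2,5,7,9]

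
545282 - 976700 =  - 431418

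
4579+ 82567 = 87146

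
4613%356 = 341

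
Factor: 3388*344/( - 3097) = -1165472/3097 = - 2^5 *7^1*11^2 * 19^( - 1)*43^1*163^( - 1)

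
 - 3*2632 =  - 7896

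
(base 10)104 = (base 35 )2Y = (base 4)1220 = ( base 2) 1101000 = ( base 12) 88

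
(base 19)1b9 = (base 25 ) n4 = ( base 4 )21003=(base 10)579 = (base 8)1103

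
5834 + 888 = 6722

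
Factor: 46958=2^1*53^1*443^1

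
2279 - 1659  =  620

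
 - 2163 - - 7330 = 5167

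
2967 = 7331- 4364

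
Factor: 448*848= 379904 = 2^10*7^1*53^1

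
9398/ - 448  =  -4699/224 = -20.98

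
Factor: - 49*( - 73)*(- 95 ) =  - 339815 = - 5^1*7^2*19^1*73^1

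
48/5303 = 48/5303  =  0.01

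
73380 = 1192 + 72188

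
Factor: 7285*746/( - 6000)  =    -  2^(-3 )* 3^( - 1)*5^( - 2)*31^1 * 47^1 * 373^1 = - 543461/600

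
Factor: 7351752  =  2^3*3^1*17^1*37^1*487^1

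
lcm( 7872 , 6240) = 511680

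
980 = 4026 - 3046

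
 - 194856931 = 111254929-306111860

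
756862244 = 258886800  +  497975444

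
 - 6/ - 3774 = 1/629 = 0.00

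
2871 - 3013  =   - 142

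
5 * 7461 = 37305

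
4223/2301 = 4223/2301  =  1.84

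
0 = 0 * 214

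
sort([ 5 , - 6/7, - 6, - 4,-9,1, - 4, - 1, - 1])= [ - 9, - 6, - 4, - 4, - 1, - 1, - 6/7, 1, 5 ] 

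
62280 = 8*7785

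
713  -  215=498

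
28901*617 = 17831917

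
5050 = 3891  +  1159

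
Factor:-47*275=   -  5^2 *11^1*47^1= - 12925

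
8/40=1/5 = 0.20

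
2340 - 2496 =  - 156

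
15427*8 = 123416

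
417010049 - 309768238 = 107241811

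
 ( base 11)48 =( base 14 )3A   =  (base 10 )52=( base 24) 24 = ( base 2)110100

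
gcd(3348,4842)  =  18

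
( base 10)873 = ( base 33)qf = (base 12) 609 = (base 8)1551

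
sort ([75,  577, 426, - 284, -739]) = [-739,-284, 75,426,  577]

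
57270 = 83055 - 25785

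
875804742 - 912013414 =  -36208672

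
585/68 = 585/68 = 8.60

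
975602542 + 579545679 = 1555148221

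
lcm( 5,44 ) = 220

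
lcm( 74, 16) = 592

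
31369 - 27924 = 3445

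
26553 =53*501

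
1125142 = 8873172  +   - 7748030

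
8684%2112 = 236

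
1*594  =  594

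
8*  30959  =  247672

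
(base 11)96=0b1101001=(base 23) 4d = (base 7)210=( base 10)105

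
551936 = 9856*56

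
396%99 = 0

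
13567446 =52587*258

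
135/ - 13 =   -  135/13  =  -  10.38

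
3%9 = 3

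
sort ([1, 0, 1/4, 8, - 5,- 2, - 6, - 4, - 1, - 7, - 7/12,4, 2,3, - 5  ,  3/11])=[ - 7,- 6, - 5 , - 5,- 4, - 2, - 1, - 7/12, 0,1/4, 3/11, 1, 2,3,4, 8]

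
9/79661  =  9/79661 = 0.00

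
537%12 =9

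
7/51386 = 7/51386 = 0.00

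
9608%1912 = 48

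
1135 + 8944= 10079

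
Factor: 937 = 937^1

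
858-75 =783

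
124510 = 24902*5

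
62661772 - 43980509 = 18681263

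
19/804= 19/804 =0.02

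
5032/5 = 1006 + 2/5 = 1006.40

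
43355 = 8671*5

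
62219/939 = 66+ 245/939 = 66.26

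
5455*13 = 70915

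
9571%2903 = 862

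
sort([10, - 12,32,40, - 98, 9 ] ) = [ - 98, - 12,9, 10, 32, 40 ] 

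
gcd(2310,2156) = 154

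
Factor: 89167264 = 2^5*2786477^1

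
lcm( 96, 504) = 2016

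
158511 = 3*52837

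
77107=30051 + 47056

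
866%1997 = 866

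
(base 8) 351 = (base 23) A3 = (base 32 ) 79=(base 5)1413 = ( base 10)233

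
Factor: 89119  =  89119^1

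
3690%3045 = 645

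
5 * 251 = 1255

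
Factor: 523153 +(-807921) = - 284768  =  - 2^5*11^1*809^1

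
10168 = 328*31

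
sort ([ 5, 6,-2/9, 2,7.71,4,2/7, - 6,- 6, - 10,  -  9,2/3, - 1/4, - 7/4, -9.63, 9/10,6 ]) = [ - 10, - 9.63, - 9, - 6, - 6,-7/4,-1/4,-2/9,2/7,2/3,9/10,2 , 4,5, 6, 6,7.71] 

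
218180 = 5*43636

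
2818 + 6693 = 9511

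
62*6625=410750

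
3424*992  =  3396608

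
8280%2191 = 1707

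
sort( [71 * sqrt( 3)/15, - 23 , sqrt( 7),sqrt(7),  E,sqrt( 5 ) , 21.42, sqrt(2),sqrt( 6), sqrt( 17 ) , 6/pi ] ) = [ - 23, sqrt( 2 ), 6/pi,sqrt( 5), sqrt(6),  sqrt( 7),sqrt(7 ),E,sqrt(17 ),71 * sqrt ( 3)/15,21.42 ] 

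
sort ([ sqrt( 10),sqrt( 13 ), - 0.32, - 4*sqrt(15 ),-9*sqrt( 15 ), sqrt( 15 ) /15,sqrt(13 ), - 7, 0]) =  [ - 9 * sqrt (15),-4*sqrt( 15 ),- 7, - 0.32, 0 , sqrt (15 )/15,sqrt( 10 ), sqrt( 13), sqrt( 13)]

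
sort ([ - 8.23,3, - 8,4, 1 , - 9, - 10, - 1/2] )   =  [ - 10, - 9, - 8.23, - 8, -1/2,1,3, 4]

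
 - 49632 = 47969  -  97601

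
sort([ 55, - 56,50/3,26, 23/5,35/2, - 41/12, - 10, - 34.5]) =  [ - 56,  -  34.5, - 10,-41/12 , 23/5, 50/3,35/2,  26, 55]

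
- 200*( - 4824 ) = 964800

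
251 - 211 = 40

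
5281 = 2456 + 2825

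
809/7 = 115 + 4/7 = 115.57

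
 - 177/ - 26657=177/26657 = 0.01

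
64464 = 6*10744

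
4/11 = 4/11 =0.36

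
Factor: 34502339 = 34502339^1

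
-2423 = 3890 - 6313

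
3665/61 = 60  +  5/61 = 60.08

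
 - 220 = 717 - 937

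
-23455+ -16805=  - 40260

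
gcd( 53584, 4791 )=1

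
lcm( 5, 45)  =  45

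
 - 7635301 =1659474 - 9294775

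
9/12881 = 9/12881 = 0.00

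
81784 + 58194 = 139978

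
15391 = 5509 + 9882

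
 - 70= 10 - 80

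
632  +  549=1181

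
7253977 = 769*9433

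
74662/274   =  272 + 67/137 = 272.49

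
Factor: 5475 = 3^1*5^2*73^1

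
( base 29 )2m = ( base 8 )120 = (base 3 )2222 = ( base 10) 80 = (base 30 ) 2K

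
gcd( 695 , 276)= 1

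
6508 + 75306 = 81814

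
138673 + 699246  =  837919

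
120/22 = 5 + 5/11 =5.45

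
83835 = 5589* 15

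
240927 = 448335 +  - 207408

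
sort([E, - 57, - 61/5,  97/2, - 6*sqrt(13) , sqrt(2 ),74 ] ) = [ - 57,-6*sqrt(13 ), - 61/5, sqrt(2),  E, 97/2,  74 ]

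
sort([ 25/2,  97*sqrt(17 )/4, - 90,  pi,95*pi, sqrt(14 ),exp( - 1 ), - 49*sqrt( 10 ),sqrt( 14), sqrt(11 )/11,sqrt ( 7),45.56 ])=[ - 49*sqrt( 10 ), - 90,sqrt ( 11 )/11,exp( - 1),sqrt(7), pi,sqrt(14 ), sqrt(14 ),25/2,45.56, 97*sqrt(17 )/4, 95 * pi ]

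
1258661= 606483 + 652178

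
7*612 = 4284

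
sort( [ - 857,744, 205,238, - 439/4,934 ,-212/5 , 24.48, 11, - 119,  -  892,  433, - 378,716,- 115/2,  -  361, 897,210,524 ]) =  [ - 892, - 857, - 378,  -  361,-119, - 439/4,  -  115/2 , - 212/5,11, 24.48,205 , 210,238 , 433,524, 716,  744, 897, 934]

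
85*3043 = 258655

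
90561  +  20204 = 110765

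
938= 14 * 67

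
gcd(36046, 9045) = 67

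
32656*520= 16981120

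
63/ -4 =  - 16 + 1/4 = - 15.75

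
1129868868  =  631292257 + 498576611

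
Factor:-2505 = -3^1*5^1*167^1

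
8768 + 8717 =17485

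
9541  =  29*329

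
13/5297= 13/5297 = 0.00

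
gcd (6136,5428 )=236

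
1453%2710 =1453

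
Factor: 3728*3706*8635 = 119300883680 = 2^5*5^1 *11^1*17^1*109^1 * 157^1*233^1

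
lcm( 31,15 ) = 465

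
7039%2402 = 2235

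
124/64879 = 124/64879 = 0.00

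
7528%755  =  733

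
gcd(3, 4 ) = 1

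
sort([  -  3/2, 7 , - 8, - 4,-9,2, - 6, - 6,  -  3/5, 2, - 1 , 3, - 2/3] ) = [ - 9, - 8, - 6, - 6,  -  4, - 3/2, - 1,-2/3, - 3/5, 2, 2, 3,7 ] 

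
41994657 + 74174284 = 116168941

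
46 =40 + 6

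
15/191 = 15/191 = 0.08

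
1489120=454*3280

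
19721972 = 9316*2117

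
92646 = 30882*3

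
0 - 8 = - 8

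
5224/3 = 1741 + 1/3  =  1741.33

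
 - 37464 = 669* (-56 ) 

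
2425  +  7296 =9721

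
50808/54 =940+ 8/9 = 940.89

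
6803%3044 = 715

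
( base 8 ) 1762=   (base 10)1010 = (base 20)2aa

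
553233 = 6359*87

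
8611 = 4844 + 3767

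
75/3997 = 75/3997 = 0.02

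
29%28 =1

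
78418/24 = 3267 + 5/12 = 3267.42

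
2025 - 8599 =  -6574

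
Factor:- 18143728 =-2^4 * 127^1*8929^1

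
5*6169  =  30845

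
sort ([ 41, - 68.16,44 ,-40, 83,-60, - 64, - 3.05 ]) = [ - 68.16, - 64,  -  60, - 40, - 3.05 , 41, 44,83]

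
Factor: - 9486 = - 2^1 *3^2*17^1*31^1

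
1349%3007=1349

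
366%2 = 0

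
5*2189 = 10945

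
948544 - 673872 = 274672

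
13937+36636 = 50573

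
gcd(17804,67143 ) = 1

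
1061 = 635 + 426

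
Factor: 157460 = 2^2*5^1*7873^1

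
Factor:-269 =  - 269^1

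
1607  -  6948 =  - 5341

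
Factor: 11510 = 2^1*5^1*1151^1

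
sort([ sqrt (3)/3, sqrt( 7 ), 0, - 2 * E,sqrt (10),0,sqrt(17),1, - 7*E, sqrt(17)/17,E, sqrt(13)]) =[ - 7 *E, - 2*E,0,  0 , sqrt ( 17)/17,sqrt (3)/3,1, sqrt ( 7),  E, sqrt (10),sqrt(13),sqrt( 17) ] 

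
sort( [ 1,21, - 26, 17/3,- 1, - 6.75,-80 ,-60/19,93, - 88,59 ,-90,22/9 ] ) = [- 90,-88 , -80, - 26,-6.75, - 60/19,  -  1,1,22/9 , 17/3,21, 59,  93 ] 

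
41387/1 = 41387 =41387.00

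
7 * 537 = 3759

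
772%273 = 226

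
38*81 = 3078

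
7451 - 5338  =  2113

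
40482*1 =40482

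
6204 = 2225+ 3979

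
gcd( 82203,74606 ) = 1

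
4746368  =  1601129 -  - 3145239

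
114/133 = 6/7= 0.86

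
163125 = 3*54375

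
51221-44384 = 6837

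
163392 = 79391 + 84001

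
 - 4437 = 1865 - 6302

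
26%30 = 26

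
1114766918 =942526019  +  172240899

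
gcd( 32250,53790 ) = 30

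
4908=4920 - 12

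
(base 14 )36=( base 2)110000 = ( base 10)48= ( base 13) 39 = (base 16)30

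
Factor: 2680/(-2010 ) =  - 2^2 * 3^ (  -  1 ) = - 4/3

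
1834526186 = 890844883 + 943681303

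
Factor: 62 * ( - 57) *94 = - 2^2*3^1*19^1 * 31^1*47^1 = - 332196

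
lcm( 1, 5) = 5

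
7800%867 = 864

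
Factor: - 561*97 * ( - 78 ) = 2^1*3^2 * 11^1*13^1 * 17^1*97^1 =4244526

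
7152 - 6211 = 941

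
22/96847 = 22/96847 = 0.00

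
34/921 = 34/921 = 0.04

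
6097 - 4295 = 1802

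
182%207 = 182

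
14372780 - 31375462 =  - 17002682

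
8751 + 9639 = 18390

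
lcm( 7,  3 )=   21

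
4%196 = 4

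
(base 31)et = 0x1cf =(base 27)H4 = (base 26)HL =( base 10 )463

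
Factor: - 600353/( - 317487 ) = 3^( - 1)*13^1*46181^1*105829^( - 1) 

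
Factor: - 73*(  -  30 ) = 2^1 * 3^1*5^1*73^1 = 2190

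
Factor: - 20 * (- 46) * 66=60720= 2^4*3^1*5^1*11^1 * 23^1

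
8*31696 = 253568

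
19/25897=1/1363 = 0.00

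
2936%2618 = 318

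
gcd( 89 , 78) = 1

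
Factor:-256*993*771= - 2^8*3^2*257^1*331^1=- 195994368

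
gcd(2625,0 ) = 2625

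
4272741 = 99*43159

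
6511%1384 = 975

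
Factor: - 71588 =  - 2^2*11^1* 1627^1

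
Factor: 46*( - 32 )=-1472 = - 2^6*23^1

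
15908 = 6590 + 9318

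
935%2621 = 935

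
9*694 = 6246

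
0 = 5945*0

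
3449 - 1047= 2402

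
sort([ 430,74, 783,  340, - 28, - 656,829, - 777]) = [  -  777, - 656, - 28, 74,340,430,783,829 ] 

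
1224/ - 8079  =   - 408/2693= - 0.15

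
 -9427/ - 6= 9427/6 = 1571.17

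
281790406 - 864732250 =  - 582941844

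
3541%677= 156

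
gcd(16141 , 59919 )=1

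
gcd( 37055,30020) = 5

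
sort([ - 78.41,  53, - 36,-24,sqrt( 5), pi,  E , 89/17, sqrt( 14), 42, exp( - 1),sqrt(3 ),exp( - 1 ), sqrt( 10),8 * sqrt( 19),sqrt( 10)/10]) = [ - 78.41,- 36, - 24, sqrt( 10 )/10, exp( - 1 ),exp ( - 1 ),sqrt ( 3 ),sqrt ( 5 ),E, pi, sqrt( 10), sqrt( 14 ),89/17,8*sqrt( 19 ),42,53 ] 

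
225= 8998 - 8773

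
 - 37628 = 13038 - 50666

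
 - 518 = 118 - 636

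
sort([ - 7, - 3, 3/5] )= [ - 7 , - 3, 3/5]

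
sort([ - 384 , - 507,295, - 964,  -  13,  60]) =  [ - 964, - 507, - 384, - 13, 60 , 295]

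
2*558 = 1116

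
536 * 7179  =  3847944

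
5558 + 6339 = 11897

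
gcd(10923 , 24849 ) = 33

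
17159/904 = 17159/904 = 18.98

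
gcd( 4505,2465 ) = 85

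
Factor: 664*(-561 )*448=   -  166881792 = -2^9*3^1*7^1*11^1*17^1*83^1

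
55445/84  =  660+ 5/84 = 660.06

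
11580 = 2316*5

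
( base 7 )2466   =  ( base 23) 1ha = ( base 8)1642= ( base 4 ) 32202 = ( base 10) 930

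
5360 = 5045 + 315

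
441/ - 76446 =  - 1 + 8445/8494 = - 0.01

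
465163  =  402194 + 62969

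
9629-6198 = 3431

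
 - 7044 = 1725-8769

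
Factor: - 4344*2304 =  -2^11 *3^3*181^1 = - 10008576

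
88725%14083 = 4227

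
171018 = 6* 28503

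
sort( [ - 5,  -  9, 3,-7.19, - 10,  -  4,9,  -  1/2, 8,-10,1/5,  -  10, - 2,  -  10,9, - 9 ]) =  [ - 10,  -  10, - 10,-10,-9, -9,  -  7.19, - 5,-4,- 2,  -  1/2 , 1/5, 3, 8,9, 9]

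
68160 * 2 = 136320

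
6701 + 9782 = 16483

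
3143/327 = 3143/327  =  9.61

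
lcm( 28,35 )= 140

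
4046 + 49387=53433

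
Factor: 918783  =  3^5*19^1 * 199^1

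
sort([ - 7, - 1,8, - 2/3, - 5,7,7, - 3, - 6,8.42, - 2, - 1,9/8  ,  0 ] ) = [ -7, - 6, - 5, - 3, - 2 , - 1, - 1  , - 2/3, 0,9/8, 7,7,8,8.42 ]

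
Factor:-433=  - 433^1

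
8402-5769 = 2633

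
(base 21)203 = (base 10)885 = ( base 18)2D3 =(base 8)1565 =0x375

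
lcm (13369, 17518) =508022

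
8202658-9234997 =-1032339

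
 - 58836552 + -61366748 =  - 120203300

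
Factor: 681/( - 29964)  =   - 2^( - 2) *11^( - 1) = - 1/44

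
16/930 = 8/465 = 0.02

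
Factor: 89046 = 2^1 * 3^3*17^1 * 97^1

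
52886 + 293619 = 346505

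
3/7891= 3/7891 = 0.00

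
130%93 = 37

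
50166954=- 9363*(-5358 )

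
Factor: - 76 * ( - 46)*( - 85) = -2^3*5^1  *  17^1*19^1*23^1 =- 297160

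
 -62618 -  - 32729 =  - 29889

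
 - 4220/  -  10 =422/1 = 422.00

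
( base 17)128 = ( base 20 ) gb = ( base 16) 14B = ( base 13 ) 1c6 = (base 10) 331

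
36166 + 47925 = 84091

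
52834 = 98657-45823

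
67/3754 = 67/3754  =  0.02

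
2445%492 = 477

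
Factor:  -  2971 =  - 2971^1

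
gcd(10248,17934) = 2562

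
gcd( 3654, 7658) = 14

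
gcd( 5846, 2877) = 1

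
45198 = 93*486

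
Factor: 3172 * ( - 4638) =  - 14711736 = -2^3*3^1*13^1*61^1*773^1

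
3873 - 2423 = 1450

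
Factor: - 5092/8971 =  - 2^2*19^1* 67^1*8971^(-1) 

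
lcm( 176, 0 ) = 0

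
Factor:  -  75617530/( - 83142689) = 3979870/4375931 = 2^1 *5^1*7^( - 1 )*17^1*41^1 * 571^1*625133^( - 1) 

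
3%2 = 1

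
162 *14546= 2356452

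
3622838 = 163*22226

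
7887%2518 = 333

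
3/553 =3/553 = 0.01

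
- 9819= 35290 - 45109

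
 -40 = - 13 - 27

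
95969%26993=14990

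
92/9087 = 92/9087 = 0.01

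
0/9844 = 0 = 0.00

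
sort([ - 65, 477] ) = [ - 65,477] 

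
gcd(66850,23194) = 2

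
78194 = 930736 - 852542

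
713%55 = 53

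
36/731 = 36/731 = 0.05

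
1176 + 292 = 1468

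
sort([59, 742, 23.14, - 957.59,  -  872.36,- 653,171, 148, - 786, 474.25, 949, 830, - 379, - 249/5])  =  [-957.59, - 872.36, - 786, - 653, - 379, - 249/5,23.14,  59, 148, 171, 474.25, 742,830,949] 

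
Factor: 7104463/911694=2^ ( - 1)*3^(-1)*7^(-3)*443^( - 1) *7104463^1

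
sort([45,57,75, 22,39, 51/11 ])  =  [51/11, 22, 39, 45,57 , 75]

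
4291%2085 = 121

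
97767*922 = 90141174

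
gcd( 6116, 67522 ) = 2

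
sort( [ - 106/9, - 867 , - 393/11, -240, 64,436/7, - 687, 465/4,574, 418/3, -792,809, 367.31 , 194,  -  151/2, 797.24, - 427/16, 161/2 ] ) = [ - 867 , -792,-687,-240,-151/2, - 393/11, - 427/16, - 106/9,436/7, 64,161/2,465/4, 418/3, 194,367.31,574,797.24,809 ] 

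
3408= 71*48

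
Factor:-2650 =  - 2^1 * 5^2*53^1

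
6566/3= 2188 + 2/3 =2188.67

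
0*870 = 0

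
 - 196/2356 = - 49/589 = -0.08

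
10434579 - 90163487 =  - 79728908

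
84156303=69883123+14273180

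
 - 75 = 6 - 81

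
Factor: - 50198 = - 2^1 * 19^1  *  1321^1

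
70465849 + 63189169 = 133655018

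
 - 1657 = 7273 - 8930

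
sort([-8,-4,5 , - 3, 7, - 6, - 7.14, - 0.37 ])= [ - 8 ,-7.14,-6,- 4, - 3,-0.37, 5, 7 ]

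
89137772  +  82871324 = 172009096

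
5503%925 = 878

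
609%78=63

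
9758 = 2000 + 7758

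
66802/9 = 7422+4/9 = 7422.44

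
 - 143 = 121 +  - 264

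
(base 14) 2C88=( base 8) 17430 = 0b1111100011000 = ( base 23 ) f12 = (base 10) 7960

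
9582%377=157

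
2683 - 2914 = -231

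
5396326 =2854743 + 2541583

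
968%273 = 149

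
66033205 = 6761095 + 59272110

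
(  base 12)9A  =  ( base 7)226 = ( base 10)118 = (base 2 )1110110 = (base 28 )46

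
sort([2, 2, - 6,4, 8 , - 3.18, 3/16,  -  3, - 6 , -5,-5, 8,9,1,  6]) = [  -  6, - 6, -5,  -  5 ,-3.18, - 3,3/16,1,2,2,4, 6, 8,8,9 ]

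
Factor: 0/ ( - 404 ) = 0^1  =  0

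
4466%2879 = 1587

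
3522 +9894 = 13416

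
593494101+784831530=1378325631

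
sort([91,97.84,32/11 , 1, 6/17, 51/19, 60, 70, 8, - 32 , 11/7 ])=[ - 32,  6/17, 1,11/7 , 51/19,32/11,  8, 60,70, 91, 97.84] 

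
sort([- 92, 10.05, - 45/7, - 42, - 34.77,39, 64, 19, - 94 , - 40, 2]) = [ - 94, - 92, - 42, -40 , - 34.77, - 45/7, 2,10.05,19,39, 64]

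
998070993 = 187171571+810899422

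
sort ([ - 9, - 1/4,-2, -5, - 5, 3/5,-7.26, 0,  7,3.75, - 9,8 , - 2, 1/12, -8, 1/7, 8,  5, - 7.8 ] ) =[-9, - 9,- 8,-7.8, - 7.26, - 5, - 5, - 2 ,-2, - 1/4, 0, 1/12, 1/7, 3/5, 3.75, 5, 7,8, 8 ]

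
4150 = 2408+1742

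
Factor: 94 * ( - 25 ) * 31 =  - 2^1*5^2*31^1 * 47^1 = -72850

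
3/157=3/157 = 0.02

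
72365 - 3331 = 69034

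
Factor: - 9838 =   -  2^1 * 4919^1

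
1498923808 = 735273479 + 763650329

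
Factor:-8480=-2^5* 5^1*53^1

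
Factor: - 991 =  - 991^1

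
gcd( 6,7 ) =1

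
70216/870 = 80+308/435  =  80.71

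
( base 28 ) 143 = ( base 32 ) S3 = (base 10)899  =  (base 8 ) 1603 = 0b1110000011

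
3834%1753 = 328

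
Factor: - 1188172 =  - 2^2*139^1 * 2137^1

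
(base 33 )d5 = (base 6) 2002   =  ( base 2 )110110010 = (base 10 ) 434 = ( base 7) 1160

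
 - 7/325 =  - 7/325=   - 0.02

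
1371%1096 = 275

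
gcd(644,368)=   92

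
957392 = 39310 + 918082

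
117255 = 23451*5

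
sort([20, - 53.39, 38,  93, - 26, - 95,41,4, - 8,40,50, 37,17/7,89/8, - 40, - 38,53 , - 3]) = [ - 95, - 53.39, - 40, -38, - 26, - 8, - 3, 17/7,4, 89/8, 20,37,38, 40,41 , 50,53,93]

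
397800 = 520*765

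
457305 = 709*645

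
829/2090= 829/2090 = 0.40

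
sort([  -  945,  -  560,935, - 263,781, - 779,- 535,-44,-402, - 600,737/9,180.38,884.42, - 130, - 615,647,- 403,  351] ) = [ - 945, - 779,  -  615, - 600, - 560, - 535, -403,-402, - 263, - 130,-44, 737/9,  180.38,351,647,781,884.42, 935]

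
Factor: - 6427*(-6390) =2^1*3^2*5^1*71^1*6427^1= 41068530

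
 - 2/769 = -1+767/769 = - 0.00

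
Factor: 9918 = 2^1*3^2  *  19^1 *29^1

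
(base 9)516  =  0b110100100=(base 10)420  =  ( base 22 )J2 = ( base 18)156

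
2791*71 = 198161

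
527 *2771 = 1460317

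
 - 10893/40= - 273 + 27/40 = - 272.32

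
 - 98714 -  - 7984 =-90730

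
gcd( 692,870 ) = 2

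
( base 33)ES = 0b111101010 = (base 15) 22A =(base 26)IM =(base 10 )490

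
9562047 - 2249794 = 7312253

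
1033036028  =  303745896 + 729290132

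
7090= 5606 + 1484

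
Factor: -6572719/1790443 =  - 1277^1*5147^1*1790443^( -1)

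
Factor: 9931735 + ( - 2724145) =7207590 = 2^1 *3^1*5^1*13^1 * 18481^1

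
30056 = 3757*8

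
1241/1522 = 1241/1522= 0.82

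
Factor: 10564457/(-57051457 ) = -46133/249133= -  46133^1*249133^( - 1) 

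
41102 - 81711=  - 40609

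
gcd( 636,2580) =12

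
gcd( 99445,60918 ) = 1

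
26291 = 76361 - 50070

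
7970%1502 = 460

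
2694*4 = 10776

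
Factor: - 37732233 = -3^1*7^1*11^1*19^1 * 8597^1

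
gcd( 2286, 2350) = 2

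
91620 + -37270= 54350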